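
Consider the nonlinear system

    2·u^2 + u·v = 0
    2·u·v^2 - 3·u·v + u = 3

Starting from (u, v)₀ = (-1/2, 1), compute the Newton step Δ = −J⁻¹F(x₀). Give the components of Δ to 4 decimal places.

At (-1/2, 1): F = (0.0000, -3.0000).
Jacobian J = [[4·u + v, u], [2·v^2 - 3·v + 1, 4·u·v - 3·u]].
At the point, J = [[-1.0000, -0.5000], [0.0000, -0.5000]] (det J = 0.5000).
Solving J·Δ = −F gives Δ = (3.0000, -6.0000).

(3.0000, -6.0000)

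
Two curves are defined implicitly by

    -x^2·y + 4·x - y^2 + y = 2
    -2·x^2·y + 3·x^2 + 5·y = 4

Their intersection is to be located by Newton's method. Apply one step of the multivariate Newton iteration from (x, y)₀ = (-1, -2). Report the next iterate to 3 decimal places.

At (-1, -2): F = (-10.000, -7.000).
Jacobian J = [[-2·x·y + 4, -x^2 - 2·y + 1], [-4·x·y + 6·x, -2·x^2 + 5]].
At the point, J = [[0.000, 4.000], [-14.000, 3.000]] (det J = 56.000).
Solving J·Δ = −F gives Δ = (0.036, 2.500).
Then the next iterate is (x, y)₁ = (-0.964, 0.500).

(-0.964, 0.500)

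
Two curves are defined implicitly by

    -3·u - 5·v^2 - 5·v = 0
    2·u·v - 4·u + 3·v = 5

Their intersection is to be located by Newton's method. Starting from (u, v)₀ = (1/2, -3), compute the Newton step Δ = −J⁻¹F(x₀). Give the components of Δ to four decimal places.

(-1.4664, 1.0840)

At (1/2, -3): F = (-31.5000, -19.0000).
Jacobian J = [[-3, -10·v - 5], [2·v - 4, 2·u + 3]].
At the point, J = [[-3.0000, 25.0000], [-10.0000, 4.0000]] (det J = 238.0000).
Solving J·Δ = −F gives Δ = (-1.4664, 1.0840).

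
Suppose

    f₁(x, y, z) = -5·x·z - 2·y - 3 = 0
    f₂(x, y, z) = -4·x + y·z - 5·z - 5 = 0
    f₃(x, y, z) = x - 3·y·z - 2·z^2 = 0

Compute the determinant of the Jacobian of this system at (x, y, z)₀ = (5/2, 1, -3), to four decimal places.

483.5000

J = [[-5·z, -2, -5·x], [-4, z, y - 5], [1, -3·z, -3·y - 4·z]].
At the point, J = [[15.0000, -2.0000, -12.5000], [-4.0000, -3.0000, -4.0000], [1.0000, 9.0000, 9.0000]].
det J = 483.5000.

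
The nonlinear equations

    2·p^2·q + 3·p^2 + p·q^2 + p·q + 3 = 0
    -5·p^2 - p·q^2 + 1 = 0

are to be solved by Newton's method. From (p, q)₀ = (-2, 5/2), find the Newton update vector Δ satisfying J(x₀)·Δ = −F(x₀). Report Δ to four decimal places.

(0.8394, -0.5042)

At (-2, 5/2): F = (17.5000, -6.5000).
Jacobian J = [[4·p·q + 6·p + q^2 + q, 2·p^2 + 2·p·q + p], [-10·p - q^2, -2·p·q]].
At the point, J = [[-23.2500, -4.0000], [13.7500, 10.0000]] (det J = -177.5000).
Solving J·Δ = −F gives Δ = (0.8394, -0.5042).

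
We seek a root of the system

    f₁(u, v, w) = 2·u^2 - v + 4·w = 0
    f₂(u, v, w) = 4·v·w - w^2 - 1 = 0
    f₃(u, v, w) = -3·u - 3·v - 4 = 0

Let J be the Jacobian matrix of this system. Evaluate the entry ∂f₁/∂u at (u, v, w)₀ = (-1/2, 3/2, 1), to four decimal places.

-2.0000

∂f₁/∂u = 4·u.
At (-1/2, 3/2, 1) this is -2.0000.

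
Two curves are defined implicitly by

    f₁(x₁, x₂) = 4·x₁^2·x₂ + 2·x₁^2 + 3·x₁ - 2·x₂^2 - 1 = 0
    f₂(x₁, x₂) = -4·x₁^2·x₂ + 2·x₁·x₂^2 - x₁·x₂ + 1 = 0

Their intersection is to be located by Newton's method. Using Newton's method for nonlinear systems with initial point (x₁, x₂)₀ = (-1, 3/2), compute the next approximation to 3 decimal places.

At (-1, 3/2): F = (-0.500, -8.000).
Jacobian J = [[8·x₁·x₂ + 4·x₁ + 3, 4·x₁^2 - 4·x₂], [-8·x₁·x₂ + 2·x₂^2 - x₂, -4·x₁^2 + 4·x₁·x₂ - x₁]].
At the point, J = [[-13.000, -2.000], [15.000, -9.000]] (det J = 147.000).
Solving J·Δ = −F gives Δ = (0.078, -0.759).
Then the next iterate is (x₁, x₂)₁ = (-0.922, 0.741).

(-0.922, 0.741)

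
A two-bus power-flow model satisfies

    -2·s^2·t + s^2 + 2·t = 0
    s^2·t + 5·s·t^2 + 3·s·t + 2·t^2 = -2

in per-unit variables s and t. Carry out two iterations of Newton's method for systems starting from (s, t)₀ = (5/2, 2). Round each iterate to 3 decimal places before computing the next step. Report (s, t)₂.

(5.625, -0.742)

At (5/2, 2): F = (-14.750, 87.500).
Jacobian J = [[-4·s·t + 2·s, -2·s^2 + 2], [2·s·t + 5·t^2 + 3·t, s^2 + 10·s·t + 3·s + 4·t]].
At the point, J = [[-15.000, -10.500], [36.000, 71.750]] (det J = -698.250).
Solving J·Δ = −F gives Δ = (-0.200, -1.119).
Then the next iterate is (s, t)₁ = (2.300, 0.881).
Round to (2.300, 0.881) and repeat: F = (-2.26898, 23.21756), J = [[-3.50520, -8.580], [10.57640, 35.977]].
Δ = (3.325, -1.623), so (s, t)₂ = (5.625, -0.742).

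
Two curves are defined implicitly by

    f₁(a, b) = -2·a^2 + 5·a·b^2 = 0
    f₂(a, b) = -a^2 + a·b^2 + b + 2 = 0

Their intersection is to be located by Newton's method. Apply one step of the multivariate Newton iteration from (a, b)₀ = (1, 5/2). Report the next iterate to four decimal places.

(2.1921, 0.0306)

At (1, 5/2): F = (29.2500, 9.7500).
Jacobian J = [[-4·a + 5·b^2, 10·a·b], [-2·a + b^2, 2·a·b + 1]].
At the point, J = [[27.2500, 25.0000], [4.2500, 6.0000]] (det J = 57.2500).
Solving J·Δ = −F gives Δ = (1.1921, -2.4694).
Then the next iterate is (a, b)₁ = (2.1921, 0.0306).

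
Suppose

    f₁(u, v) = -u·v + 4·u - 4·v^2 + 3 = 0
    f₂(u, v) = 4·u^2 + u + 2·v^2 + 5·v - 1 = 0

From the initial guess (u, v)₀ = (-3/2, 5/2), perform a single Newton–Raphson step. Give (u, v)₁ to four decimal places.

(-0.2901, 1.2873)

At (-3/2, 5/2): F = (-24.2500, 31.5000).
Jacobian J = [[-v + 4, -u - 8·v], [8·u + 1, 4·v + 5]].
At the point, J = [[1.5000, -18.5000], [-11.0000, 15.0000]] (det J = -181.0000).
Solving J·Δ = −F gives Δ = (1.2099, -1.2127).
Then the next iterate is (u, v)₁ = (-0.2901, 1.2873).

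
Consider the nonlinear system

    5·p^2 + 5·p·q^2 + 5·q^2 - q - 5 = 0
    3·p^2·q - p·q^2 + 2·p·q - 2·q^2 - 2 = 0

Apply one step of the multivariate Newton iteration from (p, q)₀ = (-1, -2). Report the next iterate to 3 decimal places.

(-1.037, -0.370)

At (-1, -2): F = (2.000, -8.000).
Jacobian J = [[10·p + 5·q^2, 10·p·q + 10·q - 1], [6·p·q - q^2 + 2·q, 3·p^2 - 2·p·q + 2·p - 4·q]].
At the point, J = [[10.000, -1.000], [4.000, 5.000]] (det J = 54.000).
Solving J·Δ = −F gives Δ = (-0.037, 1.630).
Then the next iterate is (p, q)₁ = (-1.037, -0.370).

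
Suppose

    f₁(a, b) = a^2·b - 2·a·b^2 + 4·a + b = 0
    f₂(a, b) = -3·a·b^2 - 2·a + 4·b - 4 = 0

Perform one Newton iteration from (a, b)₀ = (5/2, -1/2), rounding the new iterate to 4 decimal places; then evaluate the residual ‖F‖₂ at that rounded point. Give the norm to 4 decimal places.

At (5/2, -1/2): F = (5.1250, -12.8750).
Jacobian J = [[2·a·b - 2·b^2 + 4, a^2 - 4·a·b + 1], [-3·b^2 - 2, -6·a·b + 4]].
At the point, J = [[1.0000, 12.2500], [-2.7500, 11.5000]] (det J = 45.1875).
Solving J·Δ = −F gives Δ = (-4.7946, -0.0270).
Then the next iterate is (a, b)₁ = (-2.2946, -0.5270).
Re-evaluating at (-2.2946, -0.5270): F = (-11.205601, 0.393031), so ‖F‖₂ = 11.2125.

11.2125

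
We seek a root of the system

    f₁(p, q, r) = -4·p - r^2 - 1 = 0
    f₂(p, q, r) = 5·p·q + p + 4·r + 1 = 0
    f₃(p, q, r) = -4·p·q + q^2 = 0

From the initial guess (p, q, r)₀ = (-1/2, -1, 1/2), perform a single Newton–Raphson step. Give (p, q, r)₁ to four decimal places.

At (-1/2, -1, 1/2): F = (0.7500, 5.0000, -1.0000).
Jacobian J = [[-4, 0, -2·r], [5·q + 1, 5·p, 4], [-4·q, -4·p + 2·q, 0]].
At the point, J = [[-4.0000, 0.0000, -1.0000], [-4.0000, -2.5000, 4.0000], [4.0000, 0.0000, 0.0000]] (det J = -10.0000).
Solving J·Δ = −F gives Δ = (0.2500, 1.2000, -0.2500).
Then the next iterate is (p, q, r)₁ = (-0.2500, 0.2000, 0.2500).

(-0.2500, 0.2000, 0.2500)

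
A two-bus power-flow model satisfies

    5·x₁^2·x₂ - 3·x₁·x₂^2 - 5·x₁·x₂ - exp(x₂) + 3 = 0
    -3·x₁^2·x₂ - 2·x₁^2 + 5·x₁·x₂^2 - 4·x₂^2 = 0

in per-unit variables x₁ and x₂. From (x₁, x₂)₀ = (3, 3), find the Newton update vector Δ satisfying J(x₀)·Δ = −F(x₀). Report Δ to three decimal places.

At (3, 3): F = (-8.08554, 0.000).
Jacobian J = [[10·x₁·x₂ - 3·x₂^2 - 5·x₂, 5·x₁^2 - 6·x₁·x₂ - 5·x₁ - exp(x₂)], [-6·x₁·x₂ - 4·x₁ + 5·x₂^2, -3·x₁^2 + 10·x₁·x₂ - 8·x₂]].
At the point, J = [[48.000, -44.08554], [-21.000, 39.000]] (det J = 946.20372).
Solving J·Δ = −F gives Δ = (0.333, 0.179).

(0.333, 0.179)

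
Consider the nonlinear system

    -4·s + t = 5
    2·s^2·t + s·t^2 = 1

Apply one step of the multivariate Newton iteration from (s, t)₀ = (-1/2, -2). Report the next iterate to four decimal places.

At (-1/2, -2): F = (-5.0000, -4.0000).
Jacobian J = [[-4, 1], [4·s·t + t^2, 2·s^2 + 2·s·t]].
At the point, J = [[-4.0000, 1.0000], [8.0000, 2.5000]] (det J = -18.0000).
Solving J·Δ = −F gives Δ = (-0.4722, 3.1111).
Then the next iterate is (s, t)₁ = (-0.9722, 1.1111).

(-0.9722, 1.1111)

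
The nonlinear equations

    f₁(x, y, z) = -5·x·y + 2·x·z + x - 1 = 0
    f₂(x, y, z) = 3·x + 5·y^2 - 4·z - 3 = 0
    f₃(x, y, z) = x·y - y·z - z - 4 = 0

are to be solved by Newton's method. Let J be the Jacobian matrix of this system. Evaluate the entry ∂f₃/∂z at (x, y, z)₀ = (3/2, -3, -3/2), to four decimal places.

2.0000

∂f₃/∂z = -y - 1.
At (3/2, -3, -3/2) this is 2.0000.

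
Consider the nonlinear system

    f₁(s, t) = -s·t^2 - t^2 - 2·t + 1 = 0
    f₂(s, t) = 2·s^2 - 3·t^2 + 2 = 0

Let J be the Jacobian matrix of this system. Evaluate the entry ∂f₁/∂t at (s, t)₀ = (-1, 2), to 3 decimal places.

-2.000

∂f₁/∂t = -2·s·t - 2·t - 2.
At (-1, 2) this is -2.000.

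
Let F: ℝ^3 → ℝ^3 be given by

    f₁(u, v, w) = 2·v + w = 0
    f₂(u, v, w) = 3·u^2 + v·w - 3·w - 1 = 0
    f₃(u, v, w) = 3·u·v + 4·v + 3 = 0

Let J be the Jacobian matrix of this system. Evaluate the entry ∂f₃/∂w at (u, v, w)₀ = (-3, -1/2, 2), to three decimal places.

0.000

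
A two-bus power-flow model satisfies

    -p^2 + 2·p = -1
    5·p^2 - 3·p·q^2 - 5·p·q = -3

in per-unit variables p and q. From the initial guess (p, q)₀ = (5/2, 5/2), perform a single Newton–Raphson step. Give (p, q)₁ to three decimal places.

(2.417, 1.633)

At (5/2, 5/2): F = (-0.250, -43.875).
Jacobian J = [[-2·p + 2, 0], [10·p - 3·q^2 - 5·q, -6·p·q - 5·p]].
At the point, J = [[-3.000, 0.000], [-6.250, -50.000]] (det J = 150.000).
Solving J·Δ = −F gives Δ = (-0.083, -0.867).
Then the next iterate is (p, q)₁ = (2.417, 1.633).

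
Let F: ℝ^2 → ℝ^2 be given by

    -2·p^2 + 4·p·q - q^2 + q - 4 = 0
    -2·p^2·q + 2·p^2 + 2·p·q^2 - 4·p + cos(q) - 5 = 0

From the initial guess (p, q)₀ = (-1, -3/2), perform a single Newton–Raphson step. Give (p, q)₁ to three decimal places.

At (-1, -3/2): F = (-3.750, -0.42926).
Jacobian J = [[-4·p + 4·q, 4·p - 2·q + 1], [-4·p·q + 4·p + 2·q^2 - 4, -2·p^2 + 4·p·q - sin(q)]].
At the point, J = [[-2.000, 0.000], [-9.500, 4.99749]] (det J = -9.99499).
Solving J·Δ = −F gives Δ = (-1.875, -3.478).
Then the next iterate is (p, q)₁ = (-2.875, -4.978).

(-2.875, -4.978)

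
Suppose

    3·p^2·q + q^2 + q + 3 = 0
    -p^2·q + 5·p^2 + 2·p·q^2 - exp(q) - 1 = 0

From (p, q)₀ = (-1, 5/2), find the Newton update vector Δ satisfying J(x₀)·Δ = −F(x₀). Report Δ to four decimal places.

(0.8479, -0.7257)

At (-1, 5/2): F = (19.2500, -23.182494).
Jacobian J = [[6·p·q, 3·p^2 + 2·q + 1], [-2·p·q + 10·p + 2·q^2, -p^2 + 4·p·q - exp(q)]].
At the point, J = [[-15.0000, 9.0000], [7.5000, -23.182494]] (det J = 280.237409).
Solving J·Δ = −F gives Δ = (0.8479, -0.7257).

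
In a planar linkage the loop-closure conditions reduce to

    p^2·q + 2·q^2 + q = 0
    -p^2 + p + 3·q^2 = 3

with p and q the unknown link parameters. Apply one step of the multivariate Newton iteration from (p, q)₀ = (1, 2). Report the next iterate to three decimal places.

(0.069, 1.172)

At (1, 2): F = (12.000, 9.000).
Jacobian J = [[2·p·q, p^2 + 4·q + 1], [-2·p + 1, 6·q]].
At the point, J = [[4.000, 10.000], [-1.000, 12.000]] (det J = 58.000).
Solving J·Δ = −F gives Δ = (-0.931, -0.828).
Then the next iterate is (p, q)₁ = (0.069, 1.172).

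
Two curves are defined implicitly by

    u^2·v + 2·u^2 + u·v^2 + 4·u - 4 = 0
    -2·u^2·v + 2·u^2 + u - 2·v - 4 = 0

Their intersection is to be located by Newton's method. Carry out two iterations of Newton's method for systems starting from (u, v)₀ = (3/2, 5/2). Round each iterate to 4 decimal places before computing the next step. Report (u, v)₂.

(0.9569, -0.1182)

At (3/2, 5/2): F = (21.5000, -14.2500).
Jacobian J = [[2·u·v + 4·u + v^2 + 4, u^2 + 2·u·v], [-4·u·v + 4·u + 1, -2·u^2 - 2]].
At the point, J = [[23.7500, 9.7500], [-8.0000, -6.5000]] (det J = -76.3750).
Solving J·Δ = −F gives Δ = (-0.0106, -2.1792).
Then the next iterate is (u, v)₁ = (1.4894, 0.3208).
Round to (1.4894, 0.3208) and repeat: F = (7.259137, -0.138844), J = [[11.016112, 3.173911], [5.046402, -6.436625]].
Δ = (-0.5325, -0.4390), so (u, v)₂ = (0.9569, -0.1182).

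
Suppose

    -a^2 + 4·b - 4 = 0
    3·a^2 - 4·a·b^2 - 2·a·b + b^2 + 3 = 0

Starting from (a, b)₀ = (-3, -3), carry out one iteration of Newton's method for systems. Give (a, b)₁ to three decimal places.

At (-3, -3): F = (-25.000, 129.000).
Jacobian J = [[-2·a, 4], [6·a - 4·b^2 - 2·b, -8·a·b - 2·a + 2·b]].
At the point, J = [[6.000, 4.000], [-48.000, -72.000]] (det J = -240.000).
Solving J·Δ = −F gives Δ = (5.350, -1.775).
Then the next iterate is (a, b)₁ = (2.350, -4.775).

(2.350, -4.775)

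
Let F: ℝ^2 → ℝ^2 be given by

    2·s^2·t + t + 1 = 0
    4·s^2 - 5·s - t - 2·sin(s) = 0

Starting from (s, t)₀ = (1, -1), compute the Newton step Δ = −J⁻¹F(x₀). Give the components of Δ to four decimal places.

(4.0091, 6.0122)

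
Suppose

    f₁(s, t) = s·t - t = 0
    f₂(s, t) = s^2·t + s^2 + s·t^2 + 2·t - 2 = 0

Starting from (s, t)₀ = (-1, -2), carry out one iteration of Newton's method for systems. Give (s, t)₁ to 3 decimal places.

(2.000, -3.000)

At (-1, -2): F = (4.000, -11.000).
Jacobian J = [[t, s - 1], [2·s·t + 2·s + t^2, s^2 + 2·s·t + 2]].
At the point, J = [[-2.000, -2.000], [6.000, 7.000]] (det J = -2.000).
Solving J·Δ = −F gives Δ = (3.000, -1.000).
Then the next iterate is (s, t)₁ = (2.000, -3.000).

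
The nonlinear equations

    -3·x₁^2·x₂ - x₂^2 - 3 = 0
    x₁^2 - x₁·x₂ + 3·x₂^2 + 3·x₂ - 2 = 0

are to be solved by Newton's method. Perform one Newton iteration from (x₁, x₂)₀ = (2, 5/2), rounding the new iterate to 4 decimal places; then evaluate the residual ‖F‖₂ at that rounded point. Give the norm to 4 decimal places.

12.7063

At (2, 5/2): F = (-39.2500, 23.2500).
Jacobian J = [[-6·x₁·x₂, -3·x₁^2 - 2·x₂], [2·x₁ - x₂, -x₁ + 6·x₂ + 3]].
At the point, J = [[-30.0000, -17.0000], [1.5000, 16.0000]] (det J = -454.5000).
Solving J·Δ = −F gives Δ = (-0.5121, -1.4051).
Then the next iterate is (x₁, x₂)₁ = (1.4879, 1.0949).
Re-evaluating at (1.4879, 1.0949): F = (-11.470627, 5.465863), so ‖F‖₂ = 12.7063.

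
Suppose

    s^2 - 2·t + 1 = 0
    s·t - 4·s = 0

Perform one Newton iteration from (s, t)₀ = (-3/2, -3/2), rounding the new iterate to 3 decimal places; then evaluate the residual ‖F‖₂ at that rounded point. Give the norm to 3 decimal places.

2.020

At (-3/2, -3/2): F = (6.250, 8.250).
Jacobian J = [[2·s, -2], [t - 4, s]].
At the point, J = [[-3.000, -2.000], [-5.500, -1.500]] (det J = -6.500).
Solving J·Δ = −F gives Δ = (1.096, 1.481).
Then the next iterate is (s, t)₁ = (-0.404, -0.019).
Re-evaluating at (-0.404, -0.019): F = (1.20122, 1.62368), so ‖F‖₂ = 2.020.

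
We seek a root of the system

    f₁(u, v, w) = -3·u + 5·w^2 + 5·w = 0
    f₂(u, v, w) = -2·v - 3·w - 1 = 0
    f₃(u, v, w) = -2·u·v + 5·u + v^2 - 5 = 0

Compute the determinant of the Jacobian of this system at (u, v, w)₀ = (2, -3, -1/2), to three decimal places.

J = [[-3, 0, 10·w + 5], [0, -2, -3], [-2·v + 5, -2·u + 2·v, 0]].
At the point, J = [[-3.000, 0.000, 0.000], [0.000, -2.000, -3.000], [11.000, -10.000, 0.000]].
det J = 90.000.

90.000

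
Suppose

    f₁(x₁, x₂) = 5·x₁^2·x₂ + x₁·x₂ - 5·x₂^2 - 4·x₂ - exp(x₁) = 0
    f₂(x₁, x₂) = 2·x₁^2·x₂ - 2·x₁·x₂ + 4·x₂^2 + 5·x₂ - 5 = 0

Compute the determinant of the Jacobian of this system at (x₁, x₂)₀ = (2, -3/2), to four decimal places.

413.6672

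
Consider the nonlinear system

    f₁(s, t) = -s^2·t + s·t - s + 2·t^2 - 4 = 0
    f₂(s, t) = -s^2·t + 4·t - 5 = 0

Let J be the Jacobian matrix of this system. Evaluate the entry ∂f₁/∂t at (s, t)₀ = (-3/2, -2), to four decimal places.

-11.7500

∂f₁/∂t = -s^2 + s + 4·t.
At (-3/2, -2) this is -11.7500.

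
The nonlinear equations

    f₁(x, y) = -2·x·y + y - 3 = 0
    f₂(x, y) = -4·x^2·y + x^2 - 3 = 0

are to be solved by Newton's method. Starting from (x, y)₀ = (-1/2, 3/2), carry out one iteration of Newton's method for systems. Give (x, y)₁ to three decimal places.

At (-1/2, 3/2): F = (0.000, -4.250).
Jacobian J = [[-2·y, -2·x + 1], [-8·x·y + 2·x, -4·x^2]].
At the point, J = [[-3.000, 2.000], [5.000, -1.000]] (det J = -7.000).
Solving J·Δ = −F gives Δ = (1.214, 1.821).
Then the next iterate is (x, y)₁ = (0.714, 3.321).

(0.714, 3.321)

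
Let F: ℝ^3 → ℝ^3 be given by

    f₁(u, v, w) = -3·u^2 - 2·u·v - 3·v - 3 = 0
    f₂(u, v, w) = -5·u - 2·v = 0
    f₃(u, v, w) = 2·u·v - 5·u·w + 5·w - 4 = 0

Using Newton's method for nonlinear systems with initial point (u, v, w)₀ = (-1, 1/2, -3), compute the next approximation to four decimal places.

At (-1, 1/2, -3): F = (-6.5000, 4.0000, -35.0000).
Jacobian J = [[-6·u - 2·v, -2·u - 3, 0], [-5, -2, 0], [2·v - 5·w, 2·u, -5·u + 5]].
At the point, J = [[5.0000, -1.0000, 0.0000], [-5.0000, -2.0000, 0.0000], [16.0000, -2.0000, 10.0000]] (det J = -150.0000).
Solving J·Δ = −F gives Δ = (1.1333, -0.8333, 1.5200).
Then the next iterate is (u, v, w)₁ = (0.1333, -0.3333, -1.4800).

(0.1333, -0.3333, -1.4800)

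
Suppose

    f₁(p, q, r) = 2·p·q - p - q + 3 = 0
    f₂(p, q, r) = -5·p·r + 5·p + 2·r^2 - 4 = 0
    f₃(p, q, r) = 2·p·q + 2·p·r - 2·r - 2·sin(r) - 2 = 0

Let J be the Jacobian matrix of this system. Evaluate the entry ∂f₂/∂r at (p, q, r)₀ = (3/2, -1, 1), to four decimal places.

∂f₂/∂r = -5·p + 4·r.
At (3/2, -1, 1) this is -3.5000.

-3.5000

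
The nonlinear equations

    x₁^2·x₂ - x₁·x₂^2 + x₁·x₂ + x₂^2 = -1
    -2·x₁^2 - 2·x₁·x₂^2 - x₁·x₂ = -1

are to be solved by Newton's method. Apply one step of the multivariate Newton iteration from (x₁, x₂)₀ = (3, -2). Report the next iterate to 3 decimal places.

(5.722, 2.000)

At (3, -2): F = (-31.000, -35.000).
Jacobian J = [[2·x₁·x₂ - x₂^2 + x₂, x₁^2 - 2·x₁·x₂ + x₁ + 2·x₂], [-4·x₁ - 2·x₂^2 - x₂, -4·x₁·x₂ - x₁]].
At the point, J = [[-18.000, 20.000], [-18.000, 21.000]] (det J = -18.000).
Solving J·Δ = −F gives Δ = (2.722, 4.000).
Then the next iterate is (x₁, x₂)₁ = (5.722, 2.000).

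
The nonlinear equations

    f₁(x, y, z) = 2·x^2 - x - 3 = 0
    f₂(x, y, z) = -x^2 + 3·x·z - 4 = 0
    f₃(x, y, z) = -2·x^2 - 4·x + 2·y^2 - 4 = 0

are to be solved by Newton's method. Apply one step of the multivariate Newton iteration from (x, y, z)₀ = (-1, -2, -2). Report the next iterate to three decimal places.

(-1.000, -1.250, -1.667)

At (-1, -2, -2): F = (0.000, 1.000, 6.000).
Jacobian J = [[4·x - 1, 0, 0], [-2·x + 3·z, 0, 3·x], [-4·x - 4, 4·y, 0]].
At the point, J = [[-5.000, 0.000, 0.000], [-4.000, 0.000, -3.000], [0.000, -8.000, 0.000]] (det J = 120.000).
Solving J·Δ = −F gives Δ = (0.000, 0.750, 0.333).
Then the next iterate is (x, y, z)₁ = (-1.000, -1.250, -1.667).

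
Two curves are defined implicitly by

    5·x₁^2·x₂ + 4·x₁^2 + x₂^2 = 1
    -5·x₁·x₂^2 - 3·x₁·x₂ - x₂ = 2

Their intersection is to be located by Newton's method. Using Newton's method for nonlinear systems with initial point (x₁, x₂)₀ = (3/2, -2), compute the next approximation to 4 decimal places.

(1.1907, -1.3196)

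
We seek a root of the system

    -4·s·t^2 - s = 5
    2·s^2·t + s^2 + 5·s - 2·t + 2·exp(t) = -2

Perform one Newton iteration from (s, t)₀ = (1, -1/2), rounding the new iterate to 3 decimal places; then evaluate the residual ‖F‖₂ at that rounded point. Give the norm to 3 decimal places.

3.777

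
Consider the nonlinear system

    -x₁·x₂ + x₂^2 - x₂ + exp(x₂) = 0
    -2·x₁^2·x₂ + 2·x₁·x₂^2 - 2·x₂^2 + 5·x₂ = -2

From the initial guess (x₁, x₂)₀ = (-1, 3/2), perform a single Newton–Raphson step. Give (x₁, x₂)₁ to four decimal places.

(-1.6438, 0.4712)

At (-1, 3/2): F = (6.731689, -2.5000).
Jacobian J = [[-x₂, -x₁ + 2·x₂ + exp(x₂) - 1], [-4·x₁·x₂ + 2·x₂^2, -2·x₁^2 + 4·x₁·x₂ - 4·x₂ + 5]].
At the point, J = [[-1.5000, 7.481689], [10.5000, -9.0000]] (det J = -65.057735).
Solving J·Δ = −F gives Δ = (-0.6438, -1.0288).
Then the next iterate is (x₁, x₂)₁ = (-1.6438, 0.4712).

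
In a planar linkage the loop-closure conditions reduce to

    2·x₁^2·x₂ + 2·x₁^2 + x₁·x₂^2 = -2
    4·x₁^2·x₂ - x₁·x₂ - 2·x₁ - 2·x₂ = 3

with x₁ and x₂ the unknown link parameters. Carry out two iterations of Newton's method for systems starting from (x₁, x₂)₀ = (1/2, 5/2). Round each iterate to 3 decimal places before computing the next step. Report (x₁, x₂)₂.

(0.397, 1.835)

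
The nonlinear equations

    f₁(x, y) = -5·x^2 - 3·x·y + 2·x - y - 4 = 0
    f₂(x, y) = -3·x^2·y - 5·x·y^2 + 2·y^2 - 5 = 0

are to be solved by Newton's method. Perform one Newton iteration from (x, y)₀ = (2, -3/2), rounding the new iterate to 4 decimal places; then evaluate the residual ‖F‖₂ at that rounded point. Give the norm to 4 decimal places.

At (2, -3/2): F = (-9.5000, -5.0000).
Jacobian J = [[-10·x - 3·y + 2, -3·x - 1], [-6·x·y - 5·y^2, -3·x^2 - 10·x·y + 4·y]].
At the point, J = [[-13.5000, -7.0000], [6.7500, 12.0000]] (det J = -114.7500).
Solving J·Δ = −F gives Δ = (-1.2985, 1.1471).
Then the next iterate is (x, y)₁ = (0.7015, -0.3529).
Re-evaluating at (0.7015, -0.3529): F = (-3.961933, -4.666753), so ‖F‖₂ = 6.1217.

6.1217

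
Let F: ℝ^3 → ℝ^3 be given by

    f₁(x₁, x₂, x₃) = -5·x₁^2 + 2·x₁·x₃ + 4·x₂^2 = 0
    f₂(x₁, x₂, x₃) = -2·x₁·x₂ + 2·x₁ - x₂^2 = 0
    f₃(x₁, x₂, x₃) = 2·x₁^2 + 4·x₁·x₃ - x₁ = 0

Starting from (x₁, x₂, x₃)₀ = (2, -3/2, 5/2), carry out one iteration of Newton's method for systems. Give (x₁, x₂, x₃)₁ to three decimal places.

(0.719, -0.157, 1.973)

At (2, -3/2, 5/2): F = (-1.000, 7.750, 26.000).
Jacobian J = [[-10·x₁ + 2·x₃, 8·x₂, 2·x₁], [-2·x₂ + 2, -2·x₁ - 2·x₂, 0], [4·x₁ + 4·x₃ - 1, 0, 4·x₁]].
At the point, J = [[-15.000, -12.000, 4.000], [5.000, -1.000, 0.000], [17.000, 0.000, 8.000]] (det J = 668.000).
Solving J·Δ = −F gives Δ = (-1.281, 1.343, -0.527).
Then the next iterate is (x₁, x₂, x₃)₁ = (0.719, -0.157, 1.973).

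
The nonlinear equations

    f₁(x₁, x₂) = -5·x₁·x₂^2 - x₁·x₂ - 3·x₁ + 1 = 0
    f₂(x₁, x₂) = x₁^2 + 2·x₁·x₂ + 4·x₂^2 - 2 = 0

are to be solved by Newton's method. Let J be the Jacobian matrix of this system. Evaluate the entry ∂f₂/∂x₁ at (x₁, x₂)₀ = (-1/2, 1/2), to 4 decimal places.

0.0000

∂f₂/∂x₁ = 2·x₁ + 2·x₂.
At (-1/2, 1/2) this is 0.0000.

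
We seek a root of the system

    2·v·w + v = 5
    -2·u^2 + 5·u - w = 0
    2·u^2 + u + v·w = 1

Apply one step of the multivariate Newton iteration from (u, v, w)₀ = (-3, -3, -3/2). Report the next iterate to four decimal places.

(-0.9655, -11.7586, 1.5862)

At (-3, -3, -3/2): F = (1.0000, -31.5000, 18.5000).
Jacobian J = [[0, 2·w + 1, 2·v], [-4·u + 5, 0, -1], [4·u + 1, w, v]].
At the point, J = [[0.0000, -2.0000, -6.0000], [17.0000, 0.0000, -1.0000], [-11.0000, -1.5000, -3.0000]] (det J = 29.0000).
Solving J·Δ = −F gives Δ = (2.0345, -8.7586, 3.0862).
Then the next iterate is (u, v, w)₁ = (-0.9655, -11.7586, 1.5862).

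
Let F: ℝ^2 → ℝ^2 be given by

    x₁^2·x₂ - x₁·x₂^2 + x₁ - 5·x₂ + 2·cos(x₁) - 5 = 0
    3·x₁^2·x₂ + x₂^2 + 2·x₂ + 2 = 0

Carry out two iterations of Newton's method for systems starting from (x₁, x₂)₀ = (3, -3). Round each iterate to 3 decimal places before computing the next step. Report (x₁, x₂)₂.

At (3, -3): F = (-42.97998, -76.000).
Jacobian J = [[2·x₁·x₂ - x₂^2 - 2·sin(x₁) + 1, x₁^2 - 2·x₁·x₂ - 5], [6·x₁·x₂, 3·x₁^2 + 2·x₂ + 2]].
At the point, J = [[-26.28224, 22.000], [-54.000, 23.000]] (det J = 583.50848).
Solving J·Δ = −F gives Δ = (-1.171, 0.554).
Then the next iterate is (x₁, x₂)₁ = (1.829, -2.446).
Round to (1.829, -2.446) and repeat: F = (-10.57690, -21.45646), J = [[-15.86408, 7.29271], [-26.84240, 7.14372]].
Δ = (-0.982, -0.685), so (x₁, x₂)₂ = (0.847, -3.131).

(0.847, -3.131)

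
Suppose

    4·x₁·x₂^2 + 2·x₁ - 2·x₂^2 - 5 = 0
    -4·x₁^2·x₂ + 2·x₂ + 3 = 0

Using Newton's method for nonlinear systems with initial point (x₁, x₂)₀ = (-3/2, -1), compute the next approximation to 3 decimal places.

(-1.180, -0.120)

At (-3/2, -1): F = (-16.000, 10.000).
Jacobian J = [[4·x₂^2 + 2, 8·x₁·x₂ - 4·x₂], [-8·x₁·x₂, -4·x₁^2 + 2]].
At the point, J = [[6.000, 16.000], [-12.000, -7.000]] (det J = 150.000).
Solving J·Δ = −F gives Δ = (0.320, 0.880).
Then the next iterate is (x₁, x₂)₁ = (-1.180, -0.120).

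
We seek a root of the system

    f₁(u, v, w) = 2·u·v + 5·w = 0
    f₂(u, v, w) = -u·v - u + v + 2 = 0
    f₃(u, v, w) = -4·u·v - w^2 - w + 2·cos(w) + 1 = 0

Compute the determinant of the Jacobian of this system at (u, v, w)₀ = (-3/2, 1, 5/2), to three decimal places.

J = [[2·v, 2·u, 5], [-v - 1, -u + 1, 0], [-4·v, -4·u, -2·w - 2·sin(w) - 1]].
At the point, J = [[2.000, -3.000, 5.000], [-2.000, 2.500, 0.000], [-4.000, 6.000, -7.19694]].
det J = -2.803.

-2.803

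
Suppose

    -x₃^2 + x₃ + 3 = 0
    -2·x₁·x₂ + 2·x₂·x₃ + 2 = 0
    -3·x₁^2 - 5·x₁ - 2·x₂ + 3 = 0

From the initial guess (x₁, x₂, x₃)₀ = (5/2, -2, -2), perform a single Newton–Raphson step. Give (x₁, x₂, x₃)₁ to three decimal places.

(1.152, -0.644, -1.400)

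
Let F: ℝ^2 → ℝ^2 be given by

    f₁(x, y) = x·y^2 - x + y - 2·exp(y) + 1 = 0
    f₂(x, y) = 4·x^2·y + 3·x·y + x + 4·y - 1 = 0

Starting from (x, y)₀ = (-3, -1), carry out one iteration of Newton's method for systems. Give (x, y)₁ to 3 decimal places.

(-1.575, -0.883)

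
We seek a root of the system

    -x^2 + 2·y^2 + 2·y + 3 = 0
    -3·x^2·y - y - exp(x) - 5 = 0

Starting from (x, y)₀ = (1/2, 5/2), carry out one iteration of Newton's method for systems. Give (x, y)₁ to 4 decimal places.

At (1/2, 5/2): F = (20.2500, -11.023721).
Jacobian J = [[-2·x, 4·y + 2], [-6·x·y - exp(x), -3·x^2 - 1]].
At the point, J = [[-1.0000, 12.0000], [-9.148721, -1.7500]] (det J = 111.534655).
Solving J·Δ = −F gives Δ = (-0.8683, -1.7599).
Then the next iterate is (x, y)₁ = (-0.3683, 0.7401).

(-0.3683, 0.7401)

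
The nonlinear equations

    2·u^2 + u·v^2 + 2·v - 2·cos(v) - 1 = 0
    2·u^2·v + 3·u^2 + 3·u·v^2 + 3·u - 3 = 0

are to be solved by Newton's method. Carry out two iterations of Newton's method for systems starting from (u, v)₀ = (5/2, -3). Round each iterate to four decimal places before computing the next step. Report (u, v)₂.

(2.0811, -0.0111)

At (5/2, -3): F = (29.979985, 53.2500).
Jacobian J = [[4·u + v^2, 2·u·v + 2·sin(v) + 2], [4·u·v + 6·u + 3·v^2 + 3, 2·u^2 + 6·u·v]].
At the point, J = [[19.0000, -13.282240], [15.0000, -32.5000]] (det J = -418.266400).
Solving J·Δ = −F gives Δ = (-0.6385, 1.3438).
Then the next iterate is (u, v)₁ = (1.8615, -1.6562).
Round to (1.8615, -1.6562) and repeat: F = (7.894656, 16.820252), J = [[10.188998, -6.158743], [10.065930, -11.567733]].
Δ = (0.2196, 1.6451), so (u, v)₂ = (2.0811, -0.0111).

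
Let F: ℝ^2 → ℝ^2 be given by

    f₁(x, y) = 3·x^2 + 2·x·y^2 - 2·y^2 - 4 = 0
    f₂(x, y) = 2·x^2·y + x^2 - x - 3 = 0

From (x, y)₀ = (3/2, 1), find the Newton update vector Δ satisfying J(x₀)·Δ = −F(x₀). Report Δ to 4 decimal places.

(-0.3694, 0.1567)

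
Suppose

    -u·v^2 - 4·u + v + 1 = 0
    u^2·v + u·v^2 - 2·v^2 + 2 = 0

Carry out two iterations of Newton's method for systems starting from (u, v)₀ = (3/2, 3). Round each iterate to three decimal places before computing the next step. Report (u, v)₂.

(0.702, 0.831)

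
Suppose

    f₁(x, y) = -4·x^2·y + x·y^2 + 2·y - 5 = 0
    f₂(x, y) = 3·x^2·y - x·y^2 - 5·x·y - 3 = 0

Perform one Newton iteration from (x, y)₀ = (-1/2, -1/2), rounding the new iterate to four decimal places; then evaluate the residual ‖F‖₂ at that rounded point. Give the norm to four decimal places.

39.1759

At (-1/2, -1/2): F = (-5.6250, -4.5000).
Jacobian J = [[-8·x·y + y^2, -4·x^2 + 2·x·y + 2], [6·x·y - y^2 - 5·y, 3·x^2 - 2·x·y - 5·x]].
At the point, J = [[-1.7500, 1.5000], [3.7500, 2.7500]] (det J = -10.4375).
Solving J·Δ = −F gives Δ = (-0.8353, 2.7754).
Then the next iterate is (x, y)₁ = (-1.3353, 2.2754).
Re-evaluating at (-1.3353, 2.2754): F = (-23.591033, 31.276443), so ‖F‖₂ = 39.1759.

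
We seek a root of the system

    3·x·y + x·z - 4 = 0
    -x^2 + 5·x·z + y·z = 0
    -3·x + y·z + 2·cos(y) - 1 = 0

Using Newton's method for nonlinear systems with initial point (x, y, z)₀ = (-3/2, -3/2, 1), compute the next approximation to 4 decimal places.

(-0.6862, -1.6732, 0.4541)

At (-3/2, -3/2, 1): F = (1.2500, -11.2500, 2.141474).
Jacobian J = [[3·y + z, 3·x, x], [-2·x + 5·z, z, 5·x + y], [-3, z - 2·sin(y), y]].
At the point, J = [[-3.5000, -4.5000, -1.5000], [8.0000, 1.0000, -9.0000], [-3.0000, 2.994990, -1.5000]] (det J = -305.032064).
Solving J·Δ = −F gives Δ = (0.8138, -0.1732, -0.5459).
Then the next iterate is (x, y, z)₁ = (-0.6862, -1.6732, 0.4541).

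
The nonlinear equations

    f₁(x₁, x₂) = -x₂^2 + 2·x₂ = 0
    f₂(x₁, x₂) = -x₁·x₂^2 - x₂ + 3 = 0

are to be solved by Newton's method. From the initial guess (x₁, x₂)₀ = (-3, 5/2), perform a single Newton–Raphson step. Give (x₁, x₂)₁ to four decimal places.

At (-3, 5/2): F = (-1.2500, 19.2500).
Jacobian J = [[0, -2·x₂ + 2], [-x₂^2, -2·x₁·x₂ - 1]].
At the point, J = [[0.0000, -3.0000], [-6.2500, 14.0000]] (det J = -18.7500).
Solving J·Δ = −F gives Δ = (2.1467, -0.4167).
Then the next iterate is (x₁, x₂)₁ = (-0.8533, 2.0833).

(-0.8533, 2.0833)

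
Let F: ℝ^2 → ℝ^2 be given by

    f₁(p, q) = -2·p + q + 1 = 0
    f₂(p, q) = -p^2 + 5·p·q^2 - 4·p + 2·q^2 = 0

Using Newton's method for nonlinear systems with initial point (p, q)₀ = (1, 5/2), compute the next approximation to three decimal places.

At (1, 5/2): F = (1.500, 38.750).
Jacobian J = [[-2, 1], [-2·p + 5·q^2 - 4, 10·p·q + 4·q]].
At the point, J = [[-2.000, 1.000], [25.250, 35.000]] (det J = -95.250).
Solving J·Δ = −F gives Δ = (0.144, -1.211).
Then the next iterate is (p, q)₁ = (1.144, 1.289).

(1.144, 1.289)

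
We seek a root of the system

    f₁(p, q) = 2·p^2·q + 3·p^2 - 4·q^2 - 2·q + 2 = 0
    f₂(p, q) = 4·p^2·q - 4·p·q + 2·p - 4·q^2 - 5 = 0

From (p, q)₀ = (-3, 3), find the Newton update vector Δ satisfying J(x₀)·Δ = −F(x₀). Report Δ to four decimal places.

(0.9016, -0.9611)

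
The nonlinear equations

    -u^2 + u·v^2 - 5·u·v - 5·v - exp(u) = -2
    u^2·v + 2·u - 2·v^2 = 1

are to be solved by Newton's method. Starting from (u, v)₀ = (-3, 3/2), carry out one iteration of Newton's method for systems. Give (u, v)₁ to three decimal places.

(-3.176, 0.423)

At (-3, 3/2): F = (1.20021, 2.000).
Jacobian J = [[-2·u + v^2 - 5·v - exp(u), 2·u·v - 5·u - 5], [2·u·v + 2, u^2 - 4·v]].
At the point, J = [[0.70021, 1.000], [-7.000, 3.000]] (det J = 9.10064).
Solving J·Δ = −F gives Δ = (-0.176, -1.077).
Then the next iterate is (u, v)₁ = (-3.176, 0.423).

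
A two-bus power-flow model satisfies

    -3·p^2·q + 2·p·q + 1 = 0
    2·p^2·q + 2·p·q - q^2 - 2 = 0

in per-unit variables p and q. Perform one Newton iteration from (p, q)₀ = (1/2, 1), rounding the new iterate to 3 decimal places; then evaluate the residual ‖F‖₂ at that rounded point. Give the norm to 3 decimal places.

At (1/2, 1): F = (1.250, -1.500).
Jacobian J = [[-6·p·q + 2·q, -3·p^2 + 2·p], [4·p·q + 2·q, 2·p^2 + 2·p - 2·q]].
At the point, J = [[-1.000, 0.250], [4.000, -0.500]] (det J = -0.500).
Solving J·Δ = −F gives Δ = (-0.500, -7.000).
Then the next iterate is (p, q)₁ = (0.000, -6.000).
Re-evaluating at (0.000, -6.000): F = (1.000, -38.000), so ‖F‖₂ = 38.013.

38.013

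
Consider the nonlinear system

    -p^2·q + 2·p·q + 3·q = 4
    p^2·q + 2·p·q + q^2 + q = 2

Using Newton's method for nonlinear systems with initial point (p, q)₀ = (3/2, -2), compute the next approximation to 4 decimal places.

(1.1786, 1.2381)

At (3/2, -2): F = (-11.5000, -10.5000).
Jacobian J = [[-2·p·q + 2·q, -p^2 + 2·p + 3], [2·p·q + 2·q, p^2 + 2·p + 2·q + 1]].
At the point, J = [[2.0000, 3.7500], [-10.0000, 2.2500]] (det J = 42.0000).
Solving J·Δ = −F gives Δ = (-0.3214, 3.2381).
Then the next iterate is (p, q)₁ = (1.1786, 1.2381).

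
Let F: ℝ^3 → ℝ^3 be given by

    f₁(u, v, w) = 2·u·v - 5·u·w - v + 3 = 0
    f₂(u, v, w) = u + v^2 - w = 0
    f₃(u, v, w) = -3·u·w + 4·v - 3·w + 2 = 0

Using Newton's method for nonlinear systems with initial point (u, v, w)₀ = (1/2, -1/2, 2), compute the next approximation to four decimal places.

At (1/2, -1/2, 2): F = (-2.0000, -1.2500, -9.0000).
Jacobian J = [[2·v - 5·w, 2·u - 1, -5·u], [1, 2·v, -1], [-3·w, 4, -3·u - 3]].
At the point, J = [[-11.0000, 0.0000, -2.5000], [1.0000, -1.0000, -1.0000], [-6.0000, 4.0000, -4.5000]] (det J = -88.5000).
Solving J·Δ = −F gives Δ = (0.2034, 0.6483, -1.6949).
Then the next iterate is (u, v, w)₁ = (0.7034, 0.1483, 0.3051).

(0.7034, 0.1483, 0.3051)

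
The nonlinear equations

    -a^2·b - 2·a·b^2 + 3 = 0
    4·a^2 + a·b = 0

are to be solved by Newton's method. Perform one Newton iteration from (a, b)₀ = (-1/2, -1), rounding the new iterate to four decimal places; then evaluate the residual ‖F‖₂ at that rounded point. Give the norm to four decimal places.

3.2964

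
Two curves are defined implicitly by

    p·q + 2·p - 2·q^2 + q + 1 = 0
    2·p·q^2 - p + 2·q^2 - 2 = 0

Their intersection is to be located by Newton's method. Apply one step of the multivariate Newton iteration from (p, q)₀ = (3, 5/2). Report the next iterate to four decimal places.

(1.1928, 1.8946)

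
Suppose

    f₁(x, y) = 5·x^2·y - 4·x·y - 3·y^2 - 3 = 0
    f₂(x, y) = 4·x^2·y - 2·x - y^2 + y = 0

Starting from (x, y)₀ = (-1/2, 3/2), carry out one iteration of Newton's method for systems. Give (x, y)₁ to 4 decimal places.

(-0.0404, -0.4269)

At (-1/2, 3/2): F = (-4.8750, 1.7500).
Jacobian J = [[10·x·y - 4·y, 5·x^2 - 4·x - 6·y], [8·x·y - 2, 4·x^2 - 2·y + 1]].
At the point, J = [[-13.5000, -5.7500], [-8.0000, -1.0000]] (det J = -32.5000).
Solving J·Δ = −F gives Δ = (0.4596, -1.9269).
Then the next iterate is (x, y)₁ = (-0.0404, -0.4269).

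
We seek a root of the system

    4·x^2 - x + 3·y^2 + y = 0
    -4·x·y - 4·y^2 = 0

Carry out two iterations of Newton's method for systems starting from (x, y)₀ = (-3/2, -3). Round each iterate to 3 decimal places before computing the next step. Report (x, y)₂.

At (-3/2, -3): F = (34.500, -54.000).
Jacobian J = [[8·x - 1, 6·y + 1], [-4·y, -4·x - 8·y]].
At the point, J = [[-13.000, -17.000], [12.000, 30.000]] (det J = -186.000).
Solving J·Δ = −F gives Δ = (0.629, 1.548).
Then the next iterate is (x, y)₁ = (-0.871, -1.452).
Round to (-0.871, -1.452) and repeat: F = (8.77848, -13.49198), J = [[-7.968, -7.712], [5.808, 15.100]].
Δ = (0.377, 0.748), so (x, y)₂ = (-0.494, -0.704).

(-0.494, -0.704)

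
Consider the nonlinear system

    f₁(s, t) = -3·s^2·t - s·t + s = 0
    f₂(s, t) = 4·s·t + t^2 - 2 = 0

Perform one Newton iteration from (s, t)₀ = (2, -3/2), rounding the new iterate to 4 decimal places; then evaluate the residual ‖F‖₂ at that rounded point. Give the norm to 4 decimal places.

At (2, -3/2): F = (23.0000, -11.7500).
Jacobian J = [[-6·s·t - t + 1, -3·s^2 - s], [4·t, 4·s + 2·t]].
At the point, J = [[20.5000, -14.0000], [-6.0000, 5.0000]] (det J = 18.5000).
Solving J·Δ = −F gives Δ = (2.6757, 5.5608).
Then the next iterate is (s, t)₁ = (4.6757, 4.0608).
Re-evaluating at (4.6757, 4.0608): F = (-280.645088, 90.438427), so ‖F‖₂ = 294.8572.

294.8572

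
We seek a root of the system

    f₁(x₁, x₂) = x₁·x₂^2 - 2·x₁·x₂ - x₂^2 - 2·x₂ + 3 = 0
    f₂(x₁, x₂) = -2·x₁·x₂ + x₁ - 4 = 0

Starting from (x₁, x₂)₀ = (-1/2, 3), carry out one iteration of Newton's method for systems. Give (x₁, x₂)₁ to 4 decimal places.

(-1.1064, 1.4681)

At (-1/2, 3): F = (-13.5000, -1.5000).
Jacobian J = [[x₂^2 - 2·x₂, 2·x₁·x₂ - 2·x₁ - 2·x₂ - 2], [-2·x₂ + 1, -2·x₁]].
At the point, J = [[3.0000, -10.0000], [-5.0000, 1.0000]] (det J = -47.0000).
Solving J·Δ = −F gives Δ = (-0.6064, -1.5319).
Then the next iterate is (x₁, x₂)₁ = (-1.1064, 1.4681).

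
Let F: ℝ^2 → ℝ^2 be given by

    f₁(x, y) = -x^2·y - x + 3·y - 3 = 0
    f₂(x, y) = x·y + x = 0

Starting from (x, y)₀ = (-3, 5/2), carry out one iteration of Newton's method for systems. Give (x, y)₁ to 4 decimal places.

(-3.8571, -2.0000)

At (-3, 5/2): F = (-15.0000, -10.5000).
Jacobian J = [[-2·x·y - 1, -x^2 + 3], [y + 1, x]].
At the point, J = [[14.0000, -6.0000], [3.5000, -3.0000]] (det J = -21.0000).
Solving J·Δ = −F gives Δ = (-0.8571, -4.5000).
Then the next iterate is (x, y)₁ = (-3.8571, -2.0000).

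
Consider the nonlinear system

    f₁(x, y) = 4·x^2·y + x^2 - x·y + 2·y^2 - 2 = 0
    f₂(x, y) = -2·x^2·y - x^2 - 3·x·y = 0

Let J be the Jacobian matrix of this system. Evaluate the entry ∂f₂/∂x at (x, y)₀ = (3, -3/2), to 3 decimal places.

16.500

∂f₂/∂x = -4·x·y - 2·x - 3·y.
At (3, -3/2) this is 16.500.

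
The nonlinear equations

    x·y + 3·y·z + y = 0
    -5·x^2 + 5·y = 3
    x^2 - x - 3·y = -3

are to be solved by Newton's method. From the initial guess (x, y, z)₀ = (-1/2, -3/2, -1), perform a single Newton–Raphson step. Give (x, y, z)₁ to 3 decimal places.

At (-1/2, -3/2, -1): F = (3.750, -11.750, 8.250).
Jacobian J = [[y, x + 3·z + 1, 3·y], [-10·x, 5, 0], [2·x - 1, -3, 0]].
At the point, J = [[-1.500, -2.500, -4.500], [5.000, 5.000, 0.000], [-2.000, -3.000, 0.000]] (det J = 22.500).
Solving J·Δ = −F gives Δ = (-1.200, 3.550, -0.739).
Then the next iterate is (x, y, z)₁ = (-1.700, 2.050, -1.739).

(-1.700, 2.050, -1.739)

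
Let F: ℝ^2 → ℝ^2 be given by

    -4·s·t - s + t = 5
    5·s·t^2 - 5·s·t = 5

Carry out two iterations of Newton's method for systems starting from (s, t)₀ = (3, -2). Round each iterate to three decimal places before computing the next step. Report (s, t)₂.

(6.093, 0.597)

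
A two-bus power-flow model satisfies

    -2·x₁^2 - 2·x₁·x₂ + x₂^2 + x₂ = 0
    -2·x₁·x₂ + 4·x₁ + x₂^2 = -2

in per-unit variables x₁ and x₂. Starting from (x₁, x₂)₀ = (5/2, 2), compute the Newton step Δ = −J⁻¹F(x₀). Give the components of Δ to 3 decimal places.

(-1.179, 6.000)

At (5/2, 2): F = (-16.500, 6.000).
Jacobian J = [[-4·x₁ - 2·x₂, -2·x₁ + 2·x₂ + 1], [-2·x₂ + 4, -2·x₁ + 2·x₂]].
At the point, J = [[-14.000, 0.000], [0.000, -1.000]] (det J = 14.000).
Solving J·Δ = −F gives Δ = (-1.179, 6.000).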